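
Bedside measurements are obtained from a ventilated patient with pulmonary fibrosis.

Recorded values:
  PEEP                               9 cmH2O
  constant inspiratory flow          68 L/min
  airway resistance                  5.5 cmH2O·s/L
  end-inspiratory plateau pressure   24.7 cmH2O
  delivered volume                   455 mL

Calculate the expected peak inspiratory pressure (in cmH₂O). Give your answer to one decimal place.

Flow: 68 L/min ÷ 60 = 1.1333 L/s.
PIP = Pplat + Raw × flow = 24.7 + 5.5 × 1.1333 = 24.7 + 6.233 = 30.933 cmH2O.

30.9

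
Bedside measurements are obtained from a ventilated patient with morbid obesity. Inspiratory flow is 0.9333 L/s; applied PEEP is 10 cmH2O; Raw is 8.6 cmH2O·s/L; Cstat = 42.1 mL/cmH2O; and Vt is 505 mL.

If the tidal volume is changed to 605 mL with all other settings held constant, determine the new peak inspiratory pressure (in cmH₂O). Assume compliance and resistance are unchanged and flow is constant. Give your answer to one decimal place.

32.4

PIP = Vt/C + R·V̇ + PEEP (constant-flow equation of motion).
Only the elastic term changes: ΔPIP = ΔVt / C = (605 − 505) / 42.1 = 2.375 cmH2O.
Original PIP = 505/42.1 + 8.6×0.9333 + 10 = 30.022 cmH2O; new PIP = 30.022 + (2.375) = 32.397 cmH2O.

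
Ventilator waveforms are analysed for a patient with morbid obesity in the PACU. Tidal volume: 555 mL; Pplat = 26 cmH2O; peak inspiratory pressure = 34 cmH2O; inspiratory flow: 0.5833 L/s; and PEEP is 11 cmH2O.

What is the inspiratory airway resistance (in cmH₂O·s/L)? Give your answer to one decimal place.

13.7

Raw = (PIP − Pplat) / flow = (34 − 26) / 0.5833 = 8.0 / 0.5833 = 13.715 cmH2O·s/L.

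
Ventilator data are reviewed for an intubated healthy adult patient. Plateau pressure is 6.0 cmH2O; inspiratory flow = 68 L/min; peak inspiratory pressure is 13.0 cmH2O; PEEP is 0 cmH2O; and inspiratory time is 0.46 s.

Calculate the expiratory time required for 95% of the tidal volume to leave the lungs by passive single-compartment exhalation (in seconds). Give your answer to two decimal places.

1.61

Flow: 68 L/min ÷ 60 = 1.1333 L/s.
Vt = flow × Ti = 1.1333 L/s × 0.46 s × 1000 mL/L = 521.32 mL.
R = (PIP − Pplat)/V̇ = (13.0 − 6.0) / 1.1333 = 7.0/1.1333 = 6.177 cmH2O·s/L.
C = Vt/(Pplat − PEEP) = 521.32 / (6.0 − 0) = 521.32/6.0 = 86.887 mL/cmH2O.
τ = R × C = 6.177 × 0.08689 L/cmH2O = 0.5367 s.
t = −τ·ln(1 − 0.95) = −0.5367·ln(0.05) = 1.608 s.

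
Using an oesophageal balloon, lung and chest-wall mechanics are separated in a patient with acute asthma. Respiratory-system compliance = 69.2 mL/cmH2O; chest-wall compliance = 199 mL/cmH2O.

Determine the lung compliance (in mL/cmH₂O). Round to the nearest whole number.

1/CL = 1/Crs − 1/Ccw.
1/CL = 1/69.2 − 1/199 = 0.009426.
CL = 106.09 mL/cmH2O.

106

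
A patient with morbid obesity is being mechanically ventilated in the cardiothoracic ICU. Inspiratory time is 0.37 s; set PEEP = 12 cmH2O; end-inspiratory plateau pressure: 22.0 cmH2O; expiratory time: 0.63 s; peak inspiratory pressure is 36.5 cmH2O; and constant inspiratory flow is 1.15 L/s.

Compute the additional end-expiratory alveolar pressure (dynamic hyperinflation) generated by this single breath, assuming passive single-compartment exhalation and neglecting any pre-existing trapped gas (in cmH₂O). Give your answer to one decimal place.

3.1

Vt = flow × Ti = 1.15 L/s × 0.37 s × 1000 mL/L = 425.5 mL.
R = (PIP − Pplat)/V̇ = (36.5 − 22.0) / 1.15 = 14.5/1.15 = 12.609 cmH2O·s/L.
C = Vt/(Pplat − PEEP) = 425.5 / (22.0 − 12) = 425.5/10.0 = 42.55 mL/cmH2O.
τ = R × C = 12.609 × 0.04255 L/cmH2O = 0.5365 s.
Fraction remaining = e^(−Te/τ) = e^(−0.63/0.5365) = 0.309; trapped volume = 425.5 × 0.309 = 131.48 mL.
Additional alveolar pressure from trapping ≈ V_trapped / C = 131.48 / 42.55 = 3.09 cmH2O.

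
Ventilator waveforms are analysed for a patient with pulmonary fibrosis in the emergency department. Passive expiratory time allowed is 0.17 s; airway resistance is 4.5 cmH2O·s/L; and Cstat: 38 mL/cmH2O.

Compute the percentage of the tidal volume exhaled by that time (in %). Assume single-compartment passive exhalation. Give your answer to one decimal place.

63.0

τ = R × C = 4.5 × 38 mL/cmH2O = 4.5 × 0.038 L/cmH2O = 0.171 s.
Passive exhalation: V(t)/V₀ = e^(−t/τ) = e^(−0.17/0.171) = 0.37.
Fraction exhaled = 1 − 0.37 = 0.63 → 63.0%.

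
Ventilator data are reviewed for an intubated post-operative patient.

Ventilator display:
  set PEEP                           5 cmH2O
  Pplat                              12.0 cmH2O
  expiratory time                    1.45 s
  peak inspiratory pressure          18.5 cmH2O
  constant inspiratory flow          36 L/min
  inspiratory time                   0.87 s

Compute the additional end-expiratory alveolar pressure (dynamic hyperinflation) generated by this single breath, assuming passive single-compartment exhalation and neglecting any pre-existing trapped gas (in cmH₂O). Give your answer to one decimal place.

Flow: 36 L/min ÷ 60 = 0.6 L/s.
Vt = flow × Ti = 0.6 L/s × 0.87 s × 1000 mL/L = 522.0 mL.
R = (PIP − Pplat)/V̇ = (18.5 − 12.0) / 0.6 = 6.5/0.6 = 10.833 cmH2O·s/L.
C = Vt/(Pplat − PEEP) = 522.0 / (12.0 − 5) = 522.0/7.0 = 74.571 mL/cmH2O.
τ = R × C = 10.833 × 0.07457 L/cmH2O = 0.8078 s.
Fraction remaining = e^(−Te/τ) = e^(−1.45/0.8078) = 0.1661; trapped volume = 522.0 × 0.1661 = 86.704 mL.
Additional alveolar pressure from trapping ≈ V_trapped / C = 86.704 / 74.571 = 1.163 cmH2O.

1.2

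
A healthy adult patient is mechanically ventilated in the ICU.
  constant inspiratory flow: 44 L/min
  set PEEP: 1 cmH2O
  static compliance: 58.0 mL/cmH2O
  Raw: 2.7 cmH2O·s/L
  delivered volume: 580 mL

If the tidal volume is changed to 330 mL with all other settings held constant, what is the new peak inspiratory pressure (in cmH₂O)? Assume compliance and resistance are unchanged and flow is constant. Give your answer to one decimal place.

8.7

Flow: 44 L/min ÷ 60 = 0.7333 L/s.
PIP = Vt/C + R·V̇ + PEEP (constant-flow equation of motion).
Only the elastic term changes: ΔPIP = ΔVt / C = (330 − 580) / 58.0 = -4.31 cmH2O.
Original PIP = 580/58.0 + 2.7×0.7333 + 1 = 12.98 cmH2O; new PIP = 12.98 + (-4.31) = 8.67 cmH2O.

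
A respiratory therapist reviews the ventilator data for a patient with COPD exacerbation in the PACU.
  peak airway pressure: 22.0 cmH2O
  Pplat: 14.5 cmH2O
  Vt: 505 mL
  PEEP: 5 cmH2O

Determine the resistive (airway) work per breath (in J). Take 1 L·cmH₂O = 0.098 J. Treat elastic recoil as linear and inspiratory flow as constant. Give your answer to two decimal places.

0.37

With constant inspiratory flow the resistive pressure is constant at PIP − Pplat = 22.0 − 14.5 = 7.5 cmH2O, so resistive work = 7.5 × 0.505 = 3.788 L·cmH2O.
× 0.098 J/(L·cmH2O) → 0.3712 J.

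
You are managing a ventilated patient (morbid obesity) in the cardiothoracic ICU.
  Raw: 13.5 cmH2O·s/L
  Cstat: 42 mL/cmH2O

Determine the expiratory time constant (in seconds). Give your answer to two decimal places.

0.57

τ = R × C = 13.5 × 42 mL/cmH2O = 13.5 × 0.042 L/cmH2O = 0.567 s.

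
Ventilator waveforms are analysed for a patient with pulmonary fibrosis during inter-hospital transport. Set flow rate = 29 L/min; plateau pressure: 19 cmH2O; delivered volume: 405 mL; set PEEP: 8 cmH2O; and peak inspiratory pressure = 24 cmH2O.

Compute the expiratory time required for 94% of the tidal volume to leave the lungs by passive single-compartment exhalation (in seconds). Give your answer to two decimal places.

1.07

Flow: 29 L/min ÷ 60 = 0.4833 L/s.
R = (PIP − Pplat)/V̇ = (24 − 19) / 0.4833 = 5.0/0.4833 = 10.346 cmH2O·s/L.
C = Vt/(Pplat − PEEP) = 405.0 / (19 − 8) = 405.0/11.0 = 36.818 mL/cmH2O.
τ = R × C = 10.346 × 0.03682 L/cmH2O = 0.3809 s.
t = −τ·ln(1 − 0.94) = −0.3809·ln(0.06) = 1.072 s.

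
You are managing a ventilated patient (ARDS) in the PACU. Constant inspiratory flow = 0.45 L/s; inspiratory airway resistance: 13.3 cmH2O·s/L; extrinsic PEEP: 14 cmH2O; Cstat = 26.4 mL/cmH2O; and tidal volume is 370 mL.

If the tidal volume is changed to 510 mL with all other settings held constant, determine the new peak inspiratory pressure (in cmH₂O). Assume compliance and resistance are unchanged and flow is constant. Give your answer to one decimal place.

PIP = Vt/C + R·V̇ + PEEP (constant-flow equation of motion).
Only the elastic term changes: ΔPIP = ΔVt / C = (510 − 370) / 26.4 = 5.303 cmH2O.
Original PIP = 370/26.4 + 13.3×0.45 + 14 = 34.0 cmH2O; new PIP = 34.0 + (5.303) = 39.303 cmH2O.

39.3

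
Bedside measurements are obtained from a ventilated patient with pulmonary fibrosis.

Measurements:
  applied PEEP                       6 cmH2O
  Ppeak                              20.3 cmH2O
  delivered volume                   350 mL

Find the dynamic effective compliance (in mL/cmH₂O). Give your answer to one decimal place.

24.5

Dynamic compliance = Vt / (PIP − PEEP) = 350 / (20.3 − 6) = 350 / 14.3 = 24.476 mL/cmH2O.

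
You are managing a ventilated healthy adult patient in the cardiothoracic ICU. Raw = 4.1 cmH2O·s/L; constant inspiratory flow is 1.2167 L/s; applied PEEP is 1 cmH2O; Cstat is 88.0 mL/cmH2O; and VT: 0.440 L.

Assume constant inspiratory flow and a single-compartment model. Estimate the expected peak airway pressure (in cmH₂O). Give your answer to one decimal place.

11.0

Equation of motion (constant flow): PIP = Vt/C + R·V̇ + PEEP.
PIP = 440/88.0 + 4.1×1.2167 + 1 = 5.0 + 4.988 + 1 = 10.988 cmH2O.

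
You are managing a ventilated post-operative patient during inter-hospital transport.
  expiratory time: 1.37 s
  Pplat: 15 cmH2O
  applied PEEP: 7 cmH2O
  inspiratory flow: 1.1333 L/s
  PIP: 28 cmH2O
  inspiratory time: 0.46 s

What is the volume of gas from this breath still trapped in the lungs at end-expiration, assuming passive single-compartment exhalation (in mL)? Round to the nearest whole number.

Vt = flow × Ti = 1.1333 L/s × 0.46 s × 1000 mL/L = 521.32 mL.
R = (PIP − Pplat)/V̇ = (28 − 15) / 1.1333 = 13.0/1.1333 = 11.471 cmH2O·s/L.
C = Vt/(Pplat − PEEP) = 521.32 / (15 − 7) = 521.32/8.0 = 65.165 mL/cmH2O.
τ = R × C = 11.471 × 0.06517 L/cmH2O = 0.7476 s.
Fraction remaining = e^(−Te/τ) = e^(−1.37/0.7476) = 0.16.
Trapped volume = 521.32 × 0.16 = 83.411 mL.

83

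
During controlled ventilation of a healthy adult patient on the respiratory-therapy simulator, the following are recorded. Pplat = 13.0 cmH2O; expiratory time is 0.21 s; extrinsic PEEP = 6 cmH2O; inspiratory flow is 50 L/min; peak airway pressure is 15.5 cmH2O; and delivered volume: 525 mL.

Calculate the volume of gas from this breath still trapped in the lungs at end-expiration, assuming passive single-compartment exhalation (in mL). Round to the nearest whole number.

206

Flow: 50 L/min ÷ 60 = 0.8333 L/s.
R = (PIP − Pplat)/V̇ = (15.5 − 13.0) / 0.8333 = 2.5/0.8333 = 3.0 cmH2O·s/L.
C = Vt/(Pplat − PEEP) = 525.0 / (13.0 − 6) = 525.0/7.0 = 75.0 mL/cmH2O.
τ = R × C = 3.0 × 0.075 L/cmH2O = 0.225 s.
Fraction remaining = e^(−Te/τ) = e^(−0.21/0.225) = 0.3932.
Trapped volume = 525.0 × 0.3932 = 206.43 mL.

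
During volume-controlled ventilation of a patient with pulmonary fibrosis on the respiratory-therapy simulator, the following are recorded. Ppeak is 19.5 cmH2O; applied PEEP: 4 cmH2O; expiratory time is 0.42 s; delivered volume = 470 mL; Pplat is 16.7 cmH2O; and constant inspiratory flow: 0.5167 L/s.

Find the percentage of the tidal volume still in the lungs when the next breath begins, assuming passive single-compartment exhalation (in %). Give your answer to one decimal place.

12.3

R = (PIP − Pplat)/V̇ = (19.5 − 16.7) / 0.5167 = 2.8/0.5167 = 5.419 cmH2O·s/L.
C = Vt/(Pplat − PEEP) = 470.0 / (16.7 − 4) = 470.0/12.7 = 37.008 mL/cmH2O.
τ = R × C = 5.419 × 0.03701 L/cmH2O = 0.2006 s.
Fraction remaining at end-expiration = e^(−Te/τ) = e^(−0.42/0.2006) = 0.1232 → 12.32%.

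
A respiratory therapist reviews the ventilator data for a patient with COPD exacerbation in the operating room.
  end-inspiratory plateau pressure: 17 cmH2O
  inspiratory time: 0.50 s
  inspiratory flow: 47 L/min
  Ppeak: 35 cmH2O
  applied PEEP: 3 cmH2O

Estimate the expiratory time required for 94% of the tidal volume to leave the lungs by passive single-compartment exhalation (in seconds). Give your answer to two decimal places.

Flow: 47 L/min ÷ 60 = 0.7833 L/s.
Vt = flow × Ti = 0.7833 L/s × 0.50 s × 1000 mL/L = 391.65 mL.
R = (PIP − Pplat)/V̇ = (35 − 17) / 0.7833 = 18.0/0.7833 = 22.98 cmH2O·s/L.
C = Vt/(Pplat − PEEP) = 391.65 / (17 − 3) = 391.65/14.0 = 27.975 mL/cmH2O.
τ = R × C = 22.98 × 0.02798 L/cmH2O = 0.643 s.
t = −τ·ln(1 − 0.94) = −0.643·ln(0.06) = 1.809 s.

1.81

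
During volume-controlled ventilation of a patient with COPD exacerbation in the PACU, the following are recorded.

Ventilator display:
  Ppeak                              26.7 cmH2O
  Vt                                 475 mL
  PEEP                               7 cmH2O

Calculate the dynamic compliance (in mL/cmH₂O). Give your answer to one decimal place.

24.1

Dynamic compliance = Vt / (PIP − PEEP) = 475 / (26.7 − 7) = 475 / 19.7 = 24.112 mL/cmH2O.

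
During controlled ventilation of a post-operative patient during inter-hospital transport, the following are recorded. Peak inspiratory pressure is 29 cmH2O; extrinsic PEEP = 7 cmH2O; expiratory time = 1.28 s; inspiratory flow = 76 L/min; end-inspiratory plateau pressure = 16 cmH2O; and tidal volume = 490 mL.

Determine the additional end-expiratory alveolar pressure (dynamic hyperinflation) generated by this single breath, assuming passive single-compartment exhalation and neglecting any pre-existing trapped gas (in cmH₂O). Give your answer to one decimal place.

0.9

Flow: 76 L/min ÷ 60 = 1.2667 L/s.
R = (PIP − Pplat)/V̇ = (29 − 16) / 1.2667 = 13.0/1.2667 = 10.263 cmH2O·s/L.
C = Vt/(Pplat − PEEP) = 490.0 / (16 − 7) = 490.0/9.0 = 54.444 mL/cmH2O.
τ = R × C = 10.263 × 0.05444 L/cmH2O = 0.5587 s.
Fraction remaining = e^(−Te/τ) = e^(−1.28/0.5587) = 0.1012; trapped volume = 490.0 × 0.1012 = 49.588 mL.
Additional alveolar pressure from trapping ≈ V_trapped / C = 49.588 / 54.444 = 0.9108 cmH2O.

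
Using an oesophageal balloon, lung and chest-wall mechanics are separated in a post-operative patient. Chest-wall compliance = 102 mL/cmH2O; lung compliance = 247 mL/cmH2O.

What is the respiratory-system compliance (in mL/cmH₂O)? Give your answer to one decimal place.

Lung and chest wall are elastances in series: 1/Crs = 1/CL + 1/Ccw.
1/Crs = 1/247 + 1/102 = 0.01385.
Crs = 72.202 mL/cmH2O.

72.2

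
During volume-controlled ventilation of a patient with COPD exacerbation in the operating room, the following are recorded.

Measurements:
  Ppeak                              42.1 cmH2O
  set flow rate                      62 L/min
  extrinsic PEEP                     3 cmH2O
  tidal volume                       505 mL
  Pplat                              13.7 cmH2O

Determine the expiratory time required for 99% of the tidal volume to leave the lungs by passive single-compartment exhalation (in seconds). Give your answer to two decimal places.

Flow: 62 L/min ÷ 60 = 1.0333 L/s.
R = (PIP − Pplat)/V̇ = (42.1 − 13.7) / 1.0333 = 28.4/1.0333 = 27.485 cmH2O·s/L.
C = Vt/(Pplat − PEEP) = 505.0 / (13.7 − 3) = 505.0/10.7 = 47.196 mL/cmH2O.
τ = R × C = 27.485 × 0.0472 L/cmH2O = 1.297 s.
t = −τ·ln(1 − 0.99) = −1.297·ln(0.01) = 5.973 s.

5.97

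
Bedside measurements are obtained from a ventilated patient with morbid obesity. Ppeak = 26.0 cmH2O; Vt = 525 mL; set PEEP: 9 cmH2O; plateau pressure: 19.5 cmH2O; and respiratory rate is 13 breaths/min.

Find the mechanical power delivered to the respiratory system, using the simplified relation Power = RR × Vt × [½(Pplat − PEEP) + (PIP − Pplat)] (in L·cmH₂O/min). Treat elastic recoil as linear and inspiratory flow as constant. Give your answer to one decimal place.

80.2

Per-breath work = Vt × [½(Pplat−PEEP) + (PIP−Pplat)] = 0.525 × [0.5×10.5 + 6.5] = 0.525 × 11.75 = 6.169 L·cmH2O.
Power = 13 × 6.169 = 80.197 L·cmH2O/min.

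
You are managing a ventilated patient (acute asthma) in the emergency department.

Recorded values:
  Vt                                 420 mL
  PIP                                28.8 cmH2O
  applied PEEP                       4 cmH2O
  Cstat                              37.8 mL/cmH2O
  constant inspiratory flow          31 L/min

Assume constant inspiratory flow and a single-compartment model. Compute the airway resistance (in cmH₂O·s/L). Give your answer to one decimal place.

26.5

Flow: 31 L/min ÷ 60 = 0.5167 L/s.
Equation of motion (constant flow): PIP = Vt/C + R·V̇ + PEEP.
R·V̇ = PIP − Vt/C − PEEP = 28.8 − 420/37.8 − 4 = 28.8 − 11.111 − 4 = 13.689 cmH2O.
R = 13.689 / 0.5167 = 26.493 cmH2O·s/L.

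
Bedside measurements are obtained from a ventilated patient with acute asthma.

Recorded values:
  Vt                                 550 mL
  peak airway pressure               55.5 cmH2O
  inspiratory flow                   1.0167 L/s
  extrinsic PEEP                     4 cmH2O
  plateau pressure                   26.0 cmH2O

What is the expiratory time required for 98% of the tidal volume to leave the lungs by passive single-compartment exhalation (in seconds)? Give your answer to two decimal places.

R = (PIP − Pplat)/V̇ = (55.5 − 26.0) / 1.0167 = 29.5/1.0167 = 29.015 cmH2O·s/L.
C = Vt/(Pplat − PEEP) = 550.0 / (26.0 − 4) = 550.0/22.0 = 25.0 mL/cmH2O.
τ = R × C = 29.015 × 0.025 L/cmH2O = 0.7254 s.
t = −τ·ln(1 − 0.98) = −0.7254·ln(0.02) = 2.838 s.

2.84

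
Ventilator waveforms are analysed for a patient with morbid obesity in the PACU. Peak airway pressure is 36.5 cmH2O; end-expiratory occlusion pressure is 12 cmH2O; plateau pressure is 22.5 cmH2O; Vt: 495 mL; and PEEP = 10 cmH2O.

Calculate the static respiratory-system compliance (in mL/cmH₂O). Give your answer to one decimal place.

47.1

End-expiratory occlusion gives total PEEP = 12 cmH2O (intrinsic PEEP = 12 − 10 = 2). Use total PEEP for the elastic gradient.
Cstat = Vt / (Pplat − PEEPtotal) = 495 / (22.5 − 12) = 495 / 10.5 = 47.143 mL/cmH2O.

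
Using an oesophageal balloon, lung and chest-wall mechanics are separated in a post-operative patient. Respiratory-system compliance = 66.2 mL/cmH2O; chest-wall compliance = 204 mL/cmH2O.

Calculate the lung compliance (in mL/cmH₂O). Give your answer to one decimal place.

1/CL = 1/Crs − 1/Ccw.
1/CL = 1/66.2 − 1/204 = 0.0102.
CL = 98.039 mL/cmH2O.

98.0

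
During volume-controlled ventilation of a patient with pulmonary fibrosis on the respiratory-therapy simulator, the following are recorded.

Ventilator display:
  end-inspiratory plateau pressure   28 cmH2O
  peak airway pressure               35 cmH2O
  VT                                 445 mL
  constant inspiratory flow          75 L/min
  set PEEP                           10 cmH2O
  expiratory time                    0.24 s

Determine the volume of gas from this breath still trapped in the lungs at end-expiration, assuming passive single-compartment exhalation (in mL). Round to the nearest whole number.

79

Flow: 75 L/min ÷ 60 = 1.25 L/s.
R = (PIP − Pplat)/V̇ = (35 − 28) / 1.25 = 7.0/1.25 = 5.6 cmH2O·s/L.
C = Vt/(Pplat − PEEP) = 445.0 / (28 − 10) = 445.0/18.0 = 24.722 mL/cmH2O.
τ = R × C = 5.6 × 0.02472 L/cmH2O = 0.1384 s.
Fraction remaining = e^(−Te/τ) = e^(−0.24/0.1384) = 0.1766.
Trapped volume = 445.0 × 0.1766 = 78.587 mL.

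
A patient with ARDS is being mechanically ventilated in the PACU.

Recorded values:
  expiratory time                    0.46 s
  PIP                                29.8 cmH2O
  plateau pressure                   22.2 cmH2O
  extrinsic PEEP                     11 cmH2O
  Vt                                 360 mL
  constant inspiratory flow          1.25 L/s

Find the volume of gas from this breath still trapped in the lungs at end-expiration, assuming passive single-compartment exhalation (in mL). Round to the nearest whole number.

34

R = (PIP − Pplat)/V̇ = (29.8 − 22.2) / 1.25 = 7.6/1.25 = 6.08 cmH2O·s/L.
C = Vt/(Pplat − PEEP) = 360.0 / (22.2 − 11) = 360.0/11.2 = 32.143 mL/cmH2O.
τ = R × C = 6.08 × 0.03214 L/cmH2O = 0.1954 s.
Fraction remaining = e^(−Te/τ) = e^(−0.46/0.1954) = 0.09497.
Trapped volume = 360.0 × 0.09497 = 34.189 mL.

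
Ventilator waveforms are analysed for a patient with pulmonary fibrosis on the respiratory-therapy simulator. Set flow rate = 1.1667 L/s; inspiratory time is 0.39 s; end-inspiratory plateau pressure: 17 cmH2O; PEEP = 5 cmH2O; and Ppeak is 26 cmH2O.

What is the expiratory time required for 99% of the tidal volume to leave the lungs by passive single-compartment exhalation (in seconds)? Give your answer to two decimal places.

1.35

Vt = flow × Ti = 1.1667 L/s × 0.39 s × 1000 mL/L = 455.01 mL.
R = (PIP − Pplat)/V̇ = (26 − 17) / 1.1667 = 9.0/1.1667 = 7.714 cmH2O·s/L.
C = Vt/(Pplat − PEEP) = 455.01 / (17 − 5) = 455.01/12.0 = 37.918 mL/cmH2O.
τ = R × C = 7.714 × 0.03792 L/cmH2O = 0.2925 s.
t = −τ·ln(1 − 0.99) = −0.2925·ln(0.01) = 1.347 s.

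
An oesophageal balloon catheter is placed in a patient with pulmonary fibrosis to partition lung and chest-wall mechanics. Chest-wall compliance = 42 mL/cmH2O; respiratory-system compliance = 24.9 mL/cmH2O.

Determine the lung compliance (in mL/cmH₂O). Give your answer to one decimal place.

1/CL = 1/Crs − 1/Ccw.
1/CL = 1/24.9 − 1/42 = 0.01635.
CL = 61.162 mL/cmH2O.

61.2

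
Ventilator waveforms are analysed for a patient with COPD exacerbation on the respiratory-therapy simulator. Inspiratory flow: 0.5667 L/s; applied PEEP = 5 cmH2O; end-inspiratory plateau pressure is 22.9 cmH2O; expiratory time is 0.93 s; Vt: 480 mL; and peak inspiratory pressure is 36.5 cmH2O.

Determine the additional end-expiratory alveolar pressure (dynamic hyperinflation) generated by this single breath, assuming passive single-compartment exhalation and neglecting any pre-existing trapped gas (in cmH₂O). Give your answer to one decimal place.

R = (PIP − Pplat)/V̇ = (36.5 − 22.9) / 0.5667 = 13.6/0.5667 = 23.999 cmH2O·s/L.
C = Vt/(Pplat − PEEP) = 480.0 / (22.9 − 5) = 480.0/17.9 = 26.816 mL/cmH2O.
τ = R × C = 23.999 × 0.02682 L/cmH2O = 0.6437 s.
Fraction remaining = e^(−Te/τ) = e^(−0.93/0.6437) = 0.2358; trapped volume = 480.0 × 0.2358 = 113.18 mL.
Additional alveolar pressure from trapping ≈ V_trapped / C = 113.18 / 26.816 = 4.221 cmH2O.

4.2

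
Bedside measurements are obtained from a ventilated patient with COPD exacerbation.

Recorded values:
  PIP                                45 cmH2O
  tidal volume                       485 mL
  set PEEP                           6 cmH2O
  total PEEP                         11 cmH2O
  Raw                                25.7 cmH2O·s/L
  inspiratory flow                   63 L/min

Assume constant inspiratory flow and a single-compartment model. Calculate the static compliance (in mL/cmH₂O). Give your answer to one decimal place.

Flow: 63 L/min ÷ 60 = 1.05 L/s.
Total PEEP = 11 cmH2O (set 6 + intrinsic 5); this is the baseline alveolar pressure.
Equation of motion (constant flow): PIP = Vt/C + R·V̇ + PEEP.
Vt/C = PIP − R·V̇ − PEEP = 45 − 25.7×1.05 − 11 = 45 − 26.985 − 11 = 7.015 cmH2O.
C = Vt / 7.015 = 485 / 7.015 = 69.138 mL/cmH2O.

69.1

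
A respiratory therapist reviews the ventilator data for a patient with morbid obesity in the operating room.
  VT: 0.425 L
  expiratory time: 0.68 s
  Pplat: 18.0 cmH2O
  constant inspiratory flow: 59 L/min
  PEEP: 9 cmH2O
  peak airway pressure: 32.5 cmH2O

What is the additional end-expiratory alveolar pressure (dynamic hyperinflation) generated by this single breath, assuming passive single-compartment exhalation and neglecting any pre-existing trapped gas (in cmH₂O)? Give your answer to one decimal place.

Flow: 59 L/min ÷ 60 = 0.9833 L/s.
R = (PIP − Pplat)/V̇ = (32.5 − 18.0) / 0.9833 = 14.5/0.9833 = 14.746 cmH2O·s/L.
C = Vt/(Pplat − PEEP) = 425.0 / (18.0 − 9) = 425.0/9.0 = 47.222 mL/cmH2O.
τ = R × C = 14.746 × 0.04722 L/cmH2O = 0.6963 s.
Fraction remaining = e^(−Te/τ) = e^(−0.68/0.6963) = 0.3766; trapped volume = 425.0 × 0.3766 = 160.06 mL.
Additional alveolar pressure from trapping ≈ V_trapped / C = 160.06 / 47.222 = 3.39 cmH2O.

3.4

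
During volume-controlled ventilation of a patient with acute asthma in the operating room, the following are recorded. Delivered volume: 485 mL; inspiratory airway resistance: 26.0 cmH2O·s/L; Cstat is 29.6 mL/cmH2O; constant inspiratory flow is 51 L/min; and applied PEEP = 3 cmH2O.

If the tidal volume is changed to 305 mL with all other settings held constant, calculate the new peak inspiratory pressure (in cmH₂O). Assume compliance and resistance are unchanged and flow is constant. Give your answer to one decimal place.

Flow: 51 L/min ÷ 60 = 0.85 L/s.
PIP = Vt/C + R·V̇ + PEEP (constant-flow equation of motion).
Only the elastic term changes: ΔPIP = ΔVt / C = (305 − 485) / 29.6 = -6.081 cmH2O.
Original PIP = 485/29.6 + 26.0×0.85 + 3 = 41.485 cmH2O; new PIP = 41.485 + (-6.081) = 35.404 cmH2O.

35.4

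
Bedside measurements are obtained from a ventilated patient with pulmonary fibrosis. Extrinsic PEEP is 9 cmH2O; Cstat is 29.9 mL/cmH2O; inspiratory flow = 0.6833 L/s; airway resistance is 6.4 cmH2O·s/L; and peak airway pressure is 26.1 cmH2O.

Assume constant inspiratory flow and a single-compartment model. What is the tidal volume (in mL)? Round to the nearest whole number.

Equation of motion (constant flow): PIP = Vt/C + R·V̇ + PEEP.
Vt/C = PIP − R·V̇ − PEEP = 26.1 − 4.373 − 9 = 12.727 cmH2O.
Vt = C × 12.727 = 29.9 × 12.727 = 380.54 mL.

381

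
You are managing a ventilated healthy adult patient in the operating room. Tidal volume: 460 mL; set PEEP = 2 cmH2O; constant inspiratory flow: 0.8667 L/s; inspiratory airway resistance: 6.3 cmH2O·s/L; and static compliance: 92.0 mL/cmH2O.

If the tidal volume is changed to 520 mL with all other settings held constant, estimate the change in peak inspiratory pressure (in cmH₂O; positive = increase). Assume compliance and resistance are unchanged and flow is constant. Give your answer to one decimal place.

PIP = Vt/C + R·V̇ + PEEP (constant-flow equation of motion).
Only the elastic term changes: ΔPIP = ΔVt / C = (520 − 460) / 92.0 = 0.6522 cmH2O.

0.7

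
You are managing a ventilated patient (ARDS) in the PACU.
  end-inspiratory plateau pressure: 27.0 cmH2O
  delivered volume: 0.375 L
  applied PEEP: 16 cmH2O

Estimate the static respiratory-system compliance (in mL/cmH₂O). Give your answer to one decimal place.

34.1

Cstat = Vt / (Pplat − PEEP) = 375 / (27.0 − 16) = 375 / 11.0 = 34.091 mL/cmH2O.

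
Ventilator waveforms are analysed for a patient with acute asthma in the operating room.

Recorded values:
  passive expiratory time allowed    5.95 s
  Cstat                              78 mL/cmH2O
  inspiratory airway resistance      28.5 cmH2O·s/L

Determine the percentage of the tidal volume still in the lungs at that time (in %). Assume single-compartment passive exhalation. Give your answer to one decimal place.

τ = R × C = 28.5 × 78 mL/cmH2O = 28.5 × 0.078 L/cmH2O = 2.223 s.
Passive exhalation: V(t)/V₀ = e^(−t/τ) = e^(−5.95/2.223) = 0.0688.
Fraction remaining = 0.0688 → 6.88%.

6.9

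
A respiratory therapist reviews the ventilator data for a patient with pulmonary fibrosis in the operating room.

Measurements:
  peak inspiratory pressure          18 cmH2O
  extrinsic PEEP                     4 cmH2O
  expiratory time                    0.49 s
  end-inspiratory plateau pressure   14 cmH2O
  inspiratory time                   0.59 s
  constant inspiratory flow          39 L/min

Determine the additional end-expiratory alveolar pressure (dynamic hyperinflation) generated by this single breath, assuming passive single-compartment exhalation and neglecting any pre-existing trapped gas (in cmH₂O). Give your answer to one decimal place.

Flow: 39 L/min ÷ 60 = 0.65 L/s.
Vt = flow × Ti = 0.65 L/s × 0.59 s × 1000 mL/L = 383.5 mL.
R = (PIP − Pplat)/V̇ = (18 − 14) / 0.65 = 4.0/0.65 = 6.154 cmH2O·s/L.
C = Vt/(Pplat − PEEP) = 383.5 / (14 − 4) = 383.5/10.0 = 38.35 mL/cmH2O.
τ = R × C = 6.154 × 0.03835 L/cmH2O = 0.236 s.
Fraction remaining = e^(−Te/τ) = e^(−0.49/0.236) = 0.1254; trapped volume = 383.5 × 0.1254 = 48.091 mL.
Additional alveolar pressure from trapping ≈ V_trapped / C = 48.091 / 38.35 = 1.254 cmH2O.

1.3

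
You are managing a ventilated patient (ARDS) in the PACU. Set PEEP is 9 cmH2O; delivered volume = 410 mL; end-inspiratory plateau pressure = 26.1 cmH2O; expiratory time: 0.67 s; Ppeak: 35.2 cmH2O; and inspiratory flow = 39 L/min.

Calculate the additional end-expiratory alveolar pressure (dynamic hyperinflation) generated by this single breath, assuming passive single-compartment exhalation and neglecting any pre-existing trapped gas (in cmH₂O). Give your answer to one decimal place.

2.3

Flow: 39 L/min ÷ 60 = 0.65 L/s.
R = (PIP − Pplat)/V̇ = (35.2 − 26.1) / 0.65 = 9.1/0.65 = 14.0 cmH2O·s/L.
C = Vt/(Pplat − PEEP) = 410.0 / (26.1 − 9) = 410.0/17.1 = 23.977 mL/cmH2O.
τ = R × C = 14.0 × 0.02398 L/cmH2O = 0.3357 s.
Fraction remaining = e^(−Te/τ) = e^(−0.67/0.3357) = 0.1359; trapped volume = 410.0 × 0.1359 = 55.719 mL.
Additional alveolar pressure from trapping ≈ V_trapped / C = 55.719 / 23.977 = 2.324 cmH2O.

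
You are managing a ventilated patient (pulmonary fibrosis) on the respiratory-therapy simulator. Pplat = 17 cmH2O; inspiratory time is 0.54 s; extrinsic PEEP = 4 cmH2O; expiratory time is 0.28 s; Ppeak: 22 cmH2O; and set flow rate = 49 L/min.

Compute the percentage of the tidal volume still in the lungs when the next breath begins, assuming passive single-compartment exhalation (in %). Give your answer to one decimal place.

Flow: 49 L/min ÷ 60 = 0.8167 L/s.
Vt = flow × Ti = 0.8167 L/s × 0.54 s × 1000 mL/L = 441.02 mL.
R = (PIP − Pplat)/V̇ = (22 − 17) / 0.8167 = 5.0/0.8167 = 6.122 cmH2O·s/L.
C = Vt/(Pplat − PEEP) = 441.02 / (17 − 4) = 441.02/13.0 = 33.925 mL/cmH2O.
τ = R × C = 6.122 × 0.03393 L/cmH2O = 0.2077 s.
Fraction remaining at end-expiration = e^(−Te/τ) = e^(−0.28/0.2077) = 0.2597 → 25.97%.

26.0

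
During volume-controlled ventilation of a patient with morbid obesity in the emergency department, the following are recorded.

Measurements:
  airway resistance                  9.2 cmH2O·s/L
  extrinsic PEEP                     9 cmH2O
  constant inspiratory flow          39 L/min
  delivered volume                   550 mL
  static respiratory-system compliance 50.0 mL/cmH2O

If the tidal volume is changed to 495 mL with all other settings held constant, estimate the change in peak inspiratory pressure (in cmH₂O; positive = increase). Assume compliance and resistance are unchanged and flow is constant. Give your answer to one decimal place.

PIP = Vt/C + R·V̇ + PEEP (constant-flow equation of motion).
Only the elastic term changes: ΔPIP = ΔVt / C = (495 − 550) / 50.0 = -1.1 cmH2O.

-1.1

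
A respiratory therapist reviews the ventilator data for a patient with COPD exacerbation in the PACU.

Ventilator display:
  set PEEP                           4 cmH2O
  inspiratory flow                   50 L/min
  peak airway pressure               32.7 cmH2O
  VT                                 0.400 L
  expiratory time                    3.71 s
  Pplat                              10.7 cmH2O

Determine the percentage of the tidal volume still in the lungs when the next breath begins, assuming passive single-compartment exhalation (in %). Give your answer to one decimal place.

9.5

Flow: 50 L/min ÷ 60 = 0.8333 L/s.
R = (PIP − Pplat)/V̇ = (32.7 − 10.7) / 0.8333 = 22.0/0.8333 = 26.401 cmH2O·s/L.
C = Vt/(Pplat − PEEP) = 400.0 / (10.7 − 4) = 400.0/6.7 = 59.701 mL/cmH2O.
τ = R × C = 26.401 × 0.0597 L/cmH2O = 1.576 s.
Fraction remaining at end-expiration = e^(−Te/τ) = e^(−3.71/1.576) = 0.09498 → 9.498%.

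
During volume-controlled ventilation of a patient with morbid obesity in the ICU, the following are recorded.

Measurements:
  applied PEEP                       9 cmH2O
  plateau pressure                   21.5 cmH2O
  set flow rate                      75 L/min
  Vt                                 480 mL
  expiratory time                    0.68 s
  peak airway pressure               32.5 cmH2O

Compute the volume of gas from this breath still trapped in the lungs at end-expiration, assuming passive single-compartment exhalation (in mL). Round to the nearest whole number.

Flow: 75 L/min ÷ 60 = 1.25 L/s.
R = (PIP − Pplat)/V̇ = (32.5 − 21.5) / 1.25 = 11.0/1.25 = 8.8 cmH2O·s/L.
C = Vt/(Pplat − PEEP) = 480.0 / (21.5 − 9) = 480.0/12.5 = 38.4 mL/cmH2O.
τ = R × C = 8.8 × 0.0384 L/cmH2O = 0.3379 s.
Fraction remaining = e^(−Te/τ) = e^(−0.68/0.3379) = 0.1337.
Trapped volume = 480.0 × 0.1337 = 64.176 mL.

64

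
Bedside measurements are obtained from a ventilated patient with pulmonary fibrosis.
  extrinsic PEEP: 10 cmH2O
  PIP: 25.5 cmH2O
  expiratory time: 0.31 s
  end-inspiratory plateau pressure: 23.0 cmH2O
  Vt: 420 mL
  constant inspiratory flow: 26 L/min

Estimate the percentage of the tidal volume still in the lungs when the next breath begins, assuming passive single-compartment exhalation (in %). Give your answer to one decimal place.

Flow: 26 L/min ÷ 60 = 0.4333 L/s.
R = (PIP − Pplat)/V̇ = (25.5 − 23.0) / 0.4333 = 2.5/0.4333 = 5.77 cmH2O·s/L.
C = Vt/(Pplat − PEEP) = 420.0 / (23.0 − 10) = 420.0/13.0 = 32.308 mL/cmH2O.
τ = R × C = 5.77 × 0.03231 L/cmH2O = 0.1864 s.
Fraction remaining at end-expiration = e^(−Te/τ) = e^(−0.31/0.1864) = 0.1896 → 18.96%.

19.0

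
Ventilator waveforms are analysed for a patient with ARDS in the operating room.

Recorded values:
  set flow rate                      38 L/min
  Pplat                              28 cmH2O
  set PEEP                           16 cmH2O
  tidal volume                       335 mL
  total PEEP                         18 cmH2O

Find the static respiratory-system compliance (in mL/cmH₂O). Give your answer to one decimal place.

33.5

End-expiratory occlusion gives total PEEP = 18 cmH2O (intrinsic PEEP = 18 − 16 = 2). Use total PEEP for the elastic gradient.
Cstat = Vt / (Pplat − PEEPtotal) = 335 / (28 − 18) = 335 / 10.0 = 33.5 mL/cmH2O.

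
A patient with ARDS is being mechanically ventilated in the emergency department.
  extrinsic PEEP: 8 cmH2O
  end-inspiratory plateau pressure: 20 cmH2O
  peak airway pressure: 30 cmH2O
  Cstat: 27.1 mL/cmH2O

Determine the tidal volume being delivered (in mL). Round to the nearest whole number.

Vt = Cstat × (Pplat − PEEP) = 27.1 × (20 − 8) = 27.1 × 12.0 = 325.2 mL.

325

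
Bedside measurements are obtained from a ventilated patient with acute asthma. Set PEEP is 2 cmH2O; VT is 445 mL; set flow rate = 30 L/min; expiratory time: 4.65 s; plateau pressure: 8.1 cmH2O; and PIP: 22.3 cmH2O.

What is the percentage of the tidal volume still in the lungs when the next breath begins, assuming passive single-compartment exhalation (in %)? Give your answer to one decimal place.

Flow: 30 L/min ÷ 60 = 0.5 L/s.
R = (PIP − Pplat)/V̇ = (22.3 − 8.1) / 0.5 = 14.2/0.5 = 28.4 cmH2O·s/L.
C = Vt/(Pplat − PEEP) = 445.0 / (8.1 − 2) = 445.0/6.1 = 72.951 mL/cmH2O.
τ = R × C = 28.4 × 0.07295 L/cmH2O = 2.072 s.
Fraction remaining at end-expiration = e^(−Te/τ) = e^(−4.65/2.072) = 0.106 → 10.6%.

10.6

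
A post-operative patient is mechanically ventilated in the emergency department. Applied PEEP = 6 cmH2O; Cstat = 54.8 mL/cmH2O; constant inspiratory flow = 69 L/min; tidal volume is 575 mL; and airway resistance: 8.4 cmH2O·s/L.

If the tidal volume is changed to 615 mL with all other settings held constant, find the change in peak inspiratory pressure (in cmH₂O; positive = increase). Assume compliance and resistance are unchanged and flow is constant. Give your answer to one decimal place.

PIP = Vt/C + R·V̇ + PEEP (constant-flow equation of motion).
Only the elastic term changes: ΔPIP = ΔVt / C = (615 − 575) / 54.8 = 0.7299 cmH2O.

0.7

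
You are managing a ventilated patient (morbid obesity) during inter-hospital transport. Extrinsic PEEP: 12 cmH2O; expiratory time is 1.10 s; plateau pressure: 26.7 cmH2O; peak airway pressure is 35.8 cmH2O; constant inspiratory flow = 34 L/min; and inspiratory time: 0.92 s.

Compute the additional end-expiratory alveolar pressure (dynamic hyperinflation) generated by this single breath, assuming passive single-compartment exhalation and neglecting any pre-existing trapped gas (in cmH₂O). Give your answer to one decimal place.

2.1

Flow: 34 L/min ÷ 60 = 0.5667 L/s.
Vt = flow × Ti = 0.5667 L/s × 0.92 s × 1000 mL/L = 521.36 mL.
R = (PIP − Pplat)/V̇ = (35.8 − 26.7) / 0.5667 = 9.1/0.5667 = 16.058 cmH2O·s/L.
C = Vt/(Pplat − PEEP) = 521.36 / (26.7 − 12) = 521.36/14.7 = 35.467 mL/cmH2O.
τ = R × C = 16.058 × 0.03547 L/cmH2O = 0.5696 s.
Fraction remaining = e^(−Te/τ) = e^(−1.10/0.5696) = 0.145; trapped volume = 521.36 × 0.145 = 75.597 mL.
Additional alveolar pressure from trapping ≈ V_trapped / C = 75.597 / 35.467 = 2.131 cmH2O.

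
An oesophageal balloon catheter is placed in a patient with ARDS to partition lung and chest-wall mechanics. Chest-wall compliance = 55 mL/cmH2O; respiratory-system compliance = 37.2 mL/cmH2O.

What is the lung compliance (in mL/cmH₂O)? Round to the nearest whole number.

1/CL = 1/Crs − 1/Ccw.
1/CL = 1/37.2 − 1/55 = 0.0087.
CL = 114.94 mL/cmH2O.

115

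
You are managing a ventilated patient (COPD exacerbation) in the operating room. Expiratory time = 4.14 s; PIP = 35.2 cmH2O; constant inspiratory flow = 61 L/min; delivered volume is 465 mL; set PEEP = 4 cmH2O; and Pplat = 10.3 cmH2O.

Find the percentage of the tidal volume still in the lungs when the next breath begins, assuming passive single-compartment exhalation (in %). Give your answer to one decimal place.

10.1

Flow: 61 L/min ÷ 60 = 1.0167 L/s.
R = (PIP − Pplat)/V̇ = (35.2 − 10.3) / 1.0167 = 24.9/1.0167 = 24.491 cmH2O·s/L.
C = Vt/(Pplat − PEEP) = 465.0 / (10.3 − 4) = 465.0/6.3 = 73.81 mL/cmH2O.
τ = R × C = 24.491 × 0.07381 L/cmH2O = 1.808 s.
Fraction remaining at end-expiration = e^(−Te/τ) = e^(−4.14/1.808) = 0.1013 → 10.13%.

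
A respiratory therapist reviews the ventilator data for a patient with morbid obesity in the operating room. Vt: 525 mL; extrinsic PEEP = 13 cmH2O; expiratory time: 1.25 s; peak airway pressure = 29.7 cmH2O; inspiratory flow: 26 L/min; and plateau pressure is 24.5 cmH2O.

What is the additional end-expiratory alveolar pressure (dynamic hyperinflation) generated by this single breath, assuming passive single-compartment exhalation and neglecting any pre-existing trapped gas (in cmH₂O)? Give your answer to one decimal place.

Flow: 26 L/min ÷ 60 = 0.4333 L/s.
R = (PIP − Pplat)/V̇ = (29.7 − 24.5) / 0.4333 = 5.2/0.4333 = 12.001 cmH2O·s/L.
C = Vt/(Pplat − PEEP) = 525.0 / (24.5 − 13) = 525.0/11.5 = 45.652 mL/cmH2O.
τ = R × C = 12.001 × 0.04565 L/cmH2O = 0.5478 s.
Fraction remaining = e^(−Te/τ) = e^(−1.25/0.5478) = 0.1021; trapped volume = 525.0 × 0.1021 = 53.603 mL.
Additional alveolar pressure from trapping ≈ V_trapped / C = 53.603 / 45.652 = 1.174 cmH2O.

1.2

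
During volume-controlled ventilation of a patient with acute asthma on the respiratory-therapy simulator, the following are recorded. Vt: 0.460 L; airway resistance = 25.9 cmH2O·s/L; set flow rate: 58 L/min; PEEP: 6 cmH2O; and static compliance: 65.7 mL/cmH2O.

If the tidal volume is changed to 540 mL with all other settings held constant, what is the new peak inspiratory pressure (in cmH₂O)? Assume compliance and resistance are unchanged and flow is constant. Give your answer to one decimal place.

Flow: 58 L/min ÷ 60 = 0.9667 L/s.
PIP = Vt/C + R·V̇ + PEEP (constant-flow equation of motion).
Only the elastic term changes: ΔPIP = ΔVt / C = (540 − 460) / 65.7 = 1.218 cmH2O.
Original PIP = 460/65.7 + 25.9×0.9667 + 6 = 38.039 cmH2O; new PIP = 38.039 + (1.218) = 39.257 cmH2O.

39.3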